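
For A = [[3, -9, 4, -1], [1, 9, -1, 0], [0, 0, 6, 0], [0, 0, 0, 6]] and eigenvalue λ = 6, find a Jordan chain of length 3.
v_1 = [[0, 0, 1, 0]]^T, v_2 = [[4, -1, 0, 0]]^T, v_3 = [[-3, 1, 0, 0]]^T

We seek v_1 ∈ ker((A - 6I)^3) \ ker((A - 6I)^2), then set v_{i+1} = (A - 6I) v_i.

One such chain is v_1 = [[0, 0, 1, 0]]^T, v_2 = [[4, -1, 0, 0]]^T, v_3 = [[-3, 1, 0, 0]]^T. Check: (A - 6I) v_3 = [[0, 0, 0, 0]]^T = 0.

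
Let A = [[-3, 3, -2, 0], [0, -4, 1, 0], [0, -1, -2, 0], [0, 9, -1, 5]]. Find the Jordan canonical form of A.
J = [[-3, 1, 0, 0], [0, -3, 1, 0], [0, 0, -3, 0], [0, 0, 0, 5]]

The characteristic polynomial is det(xI - A) = (x - 5)(x + 3)^3, so the eigenvalues are -3 (algebraic multiplicity 3), 5 (algebraic multiplicity 1).

For λ = -3: rank(A + 3I) = 3, rank((A + 3I)^2) = 2, rank((A + 3I)^3) = 1. The eigenspace has dimension 4 - 3 = 1, so there is 1 Jordan block; the rank sequence gives block sizes [3].

For λ = 5: algebraic multiplicity 1 gives one 1×1 block.

Assembling the blocks gives the Jordan form J above.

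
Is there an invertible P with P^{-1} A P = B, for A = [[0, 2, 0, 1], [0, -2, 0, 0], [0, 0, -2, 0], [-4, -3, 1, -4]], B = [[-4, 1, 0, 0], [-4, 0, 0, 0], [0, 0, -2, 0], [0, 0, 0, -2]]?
No.

Both have characteristic polynomial (x + 2)^4, but the minimal polynomial of A is (x + 2)^3 while the minimal polynomial of B is (x + 2)^2. The minimal polynomial is a similarity invariant, so A and B are not similar.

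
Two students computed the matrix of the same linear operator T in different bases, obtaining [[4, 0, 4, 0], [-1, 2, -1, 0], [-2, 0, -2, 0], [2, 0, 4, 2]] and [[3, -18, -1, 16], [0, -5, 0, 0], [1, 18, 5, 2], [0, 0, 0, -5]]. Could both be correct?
trace(A) = 6 but trace(B) = -2. The trace is a similarity invariant, so A and B are not similar.

No.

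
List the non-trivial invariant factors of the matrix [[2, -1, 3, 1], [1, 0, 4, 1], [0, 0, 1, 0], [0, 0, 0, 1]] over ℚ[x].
The Jordan structure of A has elementary divisors (x - 1)^3, (x - 1). Arranging the block sizes at each eigenvalue in decreasing order and taking row products gives the invariant factors.

Invariant factors (smallest first, each dividing the next): x - 1, (x - 1)^3.

Check: the last factor (x - 1)^3 is the minimal polynomial, and the product (x - 1)^4 is the characteristic polynomial.

x - 1, (x - 1)^3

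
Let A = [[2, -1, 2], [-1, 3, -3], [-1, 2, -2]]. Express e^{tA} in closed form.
A has Jordan form J = [[1, 1, 0], [0, 1, 1], [0, 0, 1]] with A = PJP^{-1}, so e^{tA} = P e^{tJ} P^{-1}.

For a Jordan block J_k(λ), e^{tJ_k(λ)} = e^{λt} · (I + tN + t^2 N^2/2! + ... + t^{k-1} N^{k-1}/(k-1)!) where N is the nilpotent superdiagonal part.

Assembling the blocks and conjugating back gives the entries of e^{tA} as shown above.

e^{tA} = [[(t + 1)*e^{t}, t*(t - 2)*e^{t}/2, t*(4 - t)*e^{t}/2], [-t*e^{t}, (-t^2 + 4*t + 2)*e^{t}/2, t*(t - 6)*e^{t}/2], [-t*e^{t}, t*(4 - t)*e^{t}/2, (t^2 - 6*t + 2)*e^{t}/2]]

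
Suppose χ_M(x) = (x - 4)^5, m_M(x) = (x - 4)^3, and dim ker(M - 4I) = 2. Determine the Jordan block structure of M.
Jordan blocks: (4, 3), (4, 2)

λ = 4: algebraic multiplicity 5 (exponent in χ_M), largest block size 3 (exponent in m_M), 2 blocks (geometric multiplicity). These force block sizes [3, 2].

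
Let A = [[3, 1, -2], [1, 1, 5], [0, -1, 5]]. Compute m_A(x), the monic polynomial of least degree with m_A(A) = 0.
The characteristic polynomial factors as (x - 3)^3. The minimal polynomial is ∏(x - λ)^{k_λ} where k_λ is the size of the largest Jordan block at λ.

For λ = 3: rank(A - 3I) = 2, and the largest Jordan block has size 3 (the smallest k with rank((A - 3I)^k) = rank((A - 3I)^(k+1))).

So m_A(x) = (x - 3)^3.

m_A(x) = (x - 3)^3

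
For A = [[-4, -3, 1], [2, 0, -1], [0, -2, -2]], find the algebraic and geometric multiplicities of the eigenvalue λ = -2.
The characteristic polynomial is (x + 2)^3, so the factor x + 2 appears with exponent 3: the algebraic multiplicity is 3.

rank(A + 2I) = 2, so the eigenspace has dimension 3 - 2 = 1: the geometric multiplicity is 1.

Since 1 < 3, A is not diagonalizable.

algebraic multiplicity 3, geometric multiplicity 1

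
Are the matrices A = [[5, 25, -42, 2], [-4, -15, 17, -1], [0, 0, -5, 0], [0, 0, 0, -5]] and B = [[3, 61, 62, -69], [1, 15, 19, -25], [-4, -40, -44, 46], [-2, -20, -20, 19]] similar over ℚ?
No.

trace(A) = -20 but trace(B) = -7. The trace is a similarity invariant, so A and B are not similar.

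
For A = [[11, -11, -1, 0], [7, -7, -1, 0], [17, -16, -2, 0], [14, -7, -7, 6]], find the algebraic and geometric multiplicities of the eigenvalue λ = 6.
The characteristic polynomial is (x - 6)(x - 4)(x + 1)^2, so the factor x - 6 appears with exponent 1: the algebraic multiplicity is 1.

rank(A - 6I) = 3, so the eigenspace has dimension 4 - 3 = 1: the geometric multiplicity is 1.

algebraic multiplicity 1, geometric multiplicity 1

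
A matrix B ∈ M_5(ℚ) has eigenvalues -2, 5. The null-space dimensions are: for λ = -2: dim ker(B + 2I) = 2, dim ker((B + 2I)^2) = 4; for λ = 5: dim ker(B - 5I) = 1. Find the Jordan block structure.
Jordan blocks: (-2, 2), (-2, 2), (5, 1)

λ = -2: successive nullity increments [2, 2] count blocks of size ≥ k; block sizes are [2, 2].
λ = 5: successive nullity increments [1] count blocks of size ≥ k; block sizes are [1].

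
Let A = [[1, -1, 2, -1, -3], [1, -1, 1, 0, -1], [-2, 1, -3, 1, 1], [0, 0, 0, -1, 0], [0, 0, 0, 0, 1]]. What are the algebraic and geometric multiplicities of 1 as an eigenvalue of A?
The characteristic polynomial is (x - 1)(x + 1)^4, so the factor x - 1 appears with exponent 1: the algebraic multiplicity is 1.

rank(A - I) = 4, so the eigenspace has dimension 5 - 4 = 1: the geometric multiplicity is 1.

algebraic multiplicity 1, geometric multiplicity 1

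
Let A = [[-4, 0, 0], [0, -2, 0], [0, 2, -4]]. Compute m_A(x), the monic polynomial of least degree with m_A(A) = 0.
m_A(x) = (x + 2)(x + 4)

The characteristic polynomial factors as (x + 2)(x + 4)^2. The minimal polynomial is ∏(x - λ)^{k_λ} where k_λ is the size of the largest Jordan block at λ.

For λ = -4: rank(A + 4I) = 1, and the largest Jordan block has size 1 (the smallest k with rank((A + 4I)^k) = rank((A + 4I)^(k+1))).
For λ = -2: rank(A + 2I) = 2, and the largest Jordan block has size 1 (the smallest k with rank((A + 2I)^k) = rank((A + 2I)^(k+1))).

So m_A(x) = (x + 2)(x + 4).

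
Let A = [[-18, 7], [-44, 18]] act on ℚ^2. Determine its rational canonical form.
R = [[0, 16], [1, 0]]

The invariant factors of A (the non-unit diagonal entries of the Smith normal form of xI - A over ℚ[x]) are (x - 4)(x + 4), each dividing the next. The characteristic polynomial is their product, (x - 4)(x + 4).

The rational canonical form is the block-diagonal matrix of companion matrices C(f_i):
R = [[0, 16], [1, 0]].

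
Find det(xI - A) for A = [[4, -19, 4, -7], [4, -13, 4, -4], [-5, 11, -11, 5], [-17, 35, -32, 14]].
χ_A(x) = (x - 3)(x + 3)^3

xI - A = [[x - 4, 19, -4, 7], [-4, x + 13, -4, 4], [5, -11, x + 11, -5], [17, -35, 32, x - 14]].

Expanding det(xI - A) along the first row:
det(xI - A) = + (x - 4)·det([[x + 13, -4, 4], [-11, x + 11, -5], [-35, 32, x - 14]]) - (19)·det([[-4, -4, 4], [5, x + 11, -5], [17, 32, x - 14]]) + (-4)·det([[-4, x + 13, 4], [5, -11, -5], [17, -35, x - 14]]) - (7)·det([[-4, x + 13, -4], [5, -11, x + 11], [17, -35, 32]]).

Evaluating gives χ_A(x) = x^4 + 6x^3 - 54x - 81 = (x - 3)(x + 3)^3.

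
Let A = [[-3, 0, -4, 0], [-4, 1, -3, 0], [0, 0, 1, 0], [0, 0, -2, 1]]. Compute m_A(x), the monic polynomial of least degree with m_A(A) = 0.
The characteristic polynomial factors as (x - 1)^3(x + 3). The minimal polynomial is ∏(x - λ)^{k_λ} where k_λ is the size of the largest Jordan block at λ.

For λ = -3: rank(A + 3I) = 3, and the largest Jordan block has size 1 (the smallest k with rank((A + 3I)^k) = rank((A + 3I)^(k+1))).
For λ = 1: rank(A - I) = 2, and the largest Jordan block has size 2 (the smallest k with rank((A - I)^k) = rank((A - I)^(k+1))).

So m_A(x) = (x - 1)^2(x + 3).

m_A(x) = (x - 1)^2(x + 3)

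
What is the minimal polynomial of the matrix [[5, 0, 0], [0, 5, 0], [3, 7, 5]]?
m_A(x) = (x - 5)^2

The characteristic polynomial factors as (x - 5)^3. The minimal polynomial is ∏(x - λ)^{k_λ} where k_λ is the size of the largest Jordan block at λ.

For λ = 5: rank(A - 5I) = 1, and the largest Jordan block has size 2 (the smallest k with rank((A - 5I)^k) = rank((A - 5I)^(k+1))).

So m_A(x) = (x - 5)^2.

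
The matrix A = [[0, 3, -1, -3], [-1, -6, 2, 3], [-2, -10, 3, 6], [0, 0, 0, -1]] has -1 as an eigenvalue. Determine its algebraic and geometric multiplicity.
The characteristic polynomial is (x + 1)^4, so the factor x + 1 appears with exponent 4: the algebraic multiplicity is 4.

rank(A + I) = 2, so the eigenspace has dimension 4 - 2 = 2: the geometric multiplicity is 2.

Since 2 < 4, A is not diagonalizable.

algebraic multiplicity 4, geometric multiplicity 2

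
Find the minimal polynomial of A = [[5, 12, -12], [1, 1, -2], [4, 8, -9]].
m_A(x) = (x + 1)^2

The characteristic polynomial factors as (x + 1)^3. The minimal polynomial is ∏(x - λ)^{k_λ} where k_λ is the size of the largest Jordan block at λ.

For λ = -1: rank(A + I) = 1, and the largest Jordan block has size 2 (the smallest k with rank((A + I)^k) = rank((A + I)^(k+1))).

So m_A(x) = (x + 1)^2.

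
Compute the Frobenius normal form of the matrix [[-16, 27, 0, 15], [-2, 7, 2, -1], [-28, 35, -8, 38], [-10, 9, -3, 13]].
The invariant factors of A (the non-unit diagonal entries of the Smith normal form of xI - A over ℚ[x]) are (x - 2)(x + 5)(x^2 + x + 3), each dividing the next. The characteristic polynomial is their product, (x - 2)(x + 5)(x^2 + x + 3).

The rational canonical form is the block-diagonal matrix of companion matrices C(f_i):
R = [[0, 0, 0, 30], [1, 0, 0, 1], [0, 1, 0, 4], [0, 0, 1, -4]].

Note the characteristic polynomial does not split into linear factors over ℚ, so A has no Jordan form over ℚ; the rational canonical form exists over any field.

R = [[0, 0, 0, 30], [1, 0, 0, 1], [0, 1, 0, 4], [0, 0, 1, -4]]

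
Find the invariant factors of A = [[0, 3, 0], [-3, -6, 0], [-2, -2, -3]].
x + 3, (x + 3)^2

The Jordan structure of A has elementary divisors (x + 3)^2, (x + 3). Arranging the block sizes at each eigenvalue in decreasing order and taking row products gives the invariant factors.

Invariant factors (smallest first, each dividing the next): x + 3, (x + 3)^2.

Check: the last factor (x + 3)^2 is the minimal polynomial, and the product (x + 3)^3 is the characteristic polynomial.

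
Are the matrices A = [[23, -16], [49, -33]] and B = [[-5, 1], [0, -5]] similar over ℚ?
Two matrices over a field are similar if and only if they have the same invariant factors.

Both A and B have characteristic polynomial (x + 5)^2 and minimal polynomial (x + 5)^2. Computing further, both have invariant factors (x + 5)^2. Hence A and B are similar.

Yes.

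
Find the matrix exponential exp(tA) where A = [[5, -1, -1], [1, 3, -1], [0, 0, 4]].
e^{tA} = [[(t + 1)*e^{4*t}, -t*e^{4*t}, -t*e^{4*t}], [t*e^{4*t}, (1 - t)*e^{4*t}, -t*e^{4*t}], [0, 0, e^{4*t}]]

A has Jordan form J = [[4, 1, 0], [0, 4, 0], [0, 0, 4]] with A = PJP^{-1}, so e^{tA} = P e^{tJ} P^{-1}.

For a Jordan block J_k(λ), e^{tJ_k(λ)} = e^{λt} · (I + tN + t^2 N^2/2! + ... + t^{k-1} N^{k-1}/(k-1)!) where N is the nilpotent superdiagonal part.

Assembling the blocks and conjugating back gives the entries of e^{tA} as shown above.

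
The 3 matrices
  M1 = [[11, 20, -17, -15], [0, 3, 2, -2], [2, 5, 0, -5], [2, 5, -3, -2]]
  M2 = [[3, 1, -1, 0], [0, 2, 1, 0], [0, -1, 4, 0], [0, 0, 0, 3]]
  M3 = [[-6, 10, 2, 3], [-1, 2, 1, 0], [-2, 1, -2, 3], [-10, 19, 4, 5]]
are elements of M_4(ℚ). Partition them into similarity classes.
3 classes: {M1}, {M2}, {M3}

Characteristic polynomials: χ_{M1} = (x - 3)^4, χ_{M2} = (x - 3)^4, χ_{M3} = (x - 2)(x + 1)^3.

{M1}: invariant factors (x - 3)^2, (x - 3)^2.

{M2}: invariant factors x - 3, x - 3, (x - 3)^2.

{M3}: invariant factors (x - 2)(x + 1)^3.

Matrices are similar if and only if their invariant-factor lists agree; the partition into similarity classes is {M1}, {M2}, {M3}.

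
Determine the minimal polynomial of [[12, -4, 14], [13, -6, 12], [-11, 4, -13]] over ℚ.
m_A(x) = (x - 1)(x + 4)^2

The characteristic polynomial factors as (x - 1)(x + 4)^2. The minimal polynomial is ∏(x - λ)^{k_λ} where k_λ is the size of the largest Jordan block at λ.

For λ = -4: rank(A + 4I) = 2, and the largest Jordan block has size 2 (the smallest k with rank((A + 4I)^k) = rank((A + 4I)^(k+1))).
For λ = 1: rank(A - I) = 2, and the largest Jordan block has size 1 (the smallest k with rank((A - I)^k) = rank((A - I)^(k+1))).

So m_A(x) = (x - 1)(x + 4)^2.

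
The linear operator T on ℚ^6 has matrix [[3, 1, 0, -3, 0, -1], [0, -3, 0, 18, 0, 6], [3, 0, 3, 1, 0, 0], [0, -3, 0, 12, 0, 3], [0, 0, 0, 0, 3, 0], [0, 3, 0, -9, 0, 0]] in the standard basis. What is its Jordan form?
J = [[3, 1, 0, 0, 0, 0], [0, 3, 0, 0, 0, 0], [0, 0, 3, 1, 0, 0], [0, 0, 0, 3, 0, 0], [0, 0, 0, 0, 3, 0], [0, 0, 0, 0, 0, 3]]

The characteristic polynomial is det(xI - A) = (x - 3)^6, so the eigenvalues are 3 (algebraic multiplicity 6).

For λ = 3: rank(A - 3I) = 2, rank((A - 3I)^2) = 0. The eigenspace has dimension 6 - 2 = 4, so there are 4 Jordan blocks; the rank sequence gives block sizes [2, 2, 1, 1].

Assembling the blocks gives the Jordan form J above.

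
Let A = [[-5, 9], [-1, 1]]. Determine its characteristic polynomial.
xI - A = [[x + 5, -9], [1, x - 1]].

Expanding det(xI - A) along the first row:
det(xI - A) = + (x + 5)·det([[x - 1]]) - (-9)·det([[1]]).

Evaluating gives χ_A(x) = x^2 + 4x + 4 = (x + 2)^2.

χ_A(x) = (x + 2)^2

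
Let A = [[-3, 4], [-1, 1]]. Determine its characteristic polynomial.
χ_A(x) = (x + 1)^2

xI - A = [[x + 3, -4], [1, x - 1]].

Expanding det(xI - A) along the first row:
det(xI - A) = + (x + 3)·det([[x - 1]]) - (-4)·det([[1]]).

Evaluating gives χ_A(x) = x^2 + 2x + 1 = (x + 1)^2.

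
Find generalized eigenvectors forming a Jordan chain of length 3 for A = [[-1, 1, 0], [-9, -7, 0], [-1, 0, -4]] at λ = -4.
We seek v_1 ∈ ker((A + 4I)^3) \ ker((A + 4I)^2), then set v_{i+1} = (A + 4I) v_i.

One such chain is v_1 = [[0, -1, 0]]^T, v_2 = [[-1, 3, 0]]^T, v_3 = [[0, 0, 1]]^T. Check: (A + 4I) v_3 = [[0, 0, 0]]^T = 0.

v_1 = [[0, -1, 0]]^T, v_2 = [[-1, 3, 0]]^T, v_3 = [[0, 0, 1]]^T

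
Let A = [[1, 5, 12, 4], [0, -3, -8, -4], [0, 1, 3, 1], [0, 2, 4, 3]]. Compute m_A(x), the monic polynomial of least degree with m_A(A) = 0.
m_A(x) = (x - 1)^2

The characteristic polynomial factors as (x - 1)^4. The minimal polynomial is ∏(x - λ)^{k_λ} where k_λ is the size of the largest Jordan block at λ.

For λ = 1: rank(A - I) = 2, and the largest Jordan block has size 2 (the smallest k with rank((A - I)^k) = rank((A - I)^(k+1))).

So m_A(x) = (x - 1)^2.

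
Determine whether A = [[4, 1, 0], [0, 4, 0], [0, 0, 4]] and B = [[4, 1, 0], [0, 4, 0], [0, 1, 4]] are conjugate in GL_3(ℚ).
Two matrices over a field are similar if and only if they have the same invariant factors.

Both A and B have characteristic polynomial (x - 4)^3 and minimal polynomial (x - 4)^2. Computing further, both have invariant factors x - 4, (x - 4)^2. Hence A and B are similar.

Yes.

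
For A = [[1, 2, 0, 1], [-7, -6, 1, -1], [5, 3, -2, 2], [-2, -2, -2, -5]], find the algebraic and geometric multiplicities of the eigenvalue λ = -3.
The characteristic polynomial is (x + 3)^4, so the factor x + 3 appears with exponent 4: the algebraic multiplicity is 4.

rank(A + 3I) = 2, so the eigenspace has dimension 4 - 2 = 2: the geometric multiplicity is 2.

Since 2 < 4, A is not diagonalizable.

algebraic multiplicity 4, geometric multiplicity 2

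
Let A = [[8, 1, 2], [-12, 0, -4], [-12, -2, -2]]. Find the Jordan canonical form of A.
The characteristic polynomial is det(xI - A) = (x - 2)^3, so the eigenvalues are 2 (algebraic multiplicity 3).

For λ = 2: rank(A - 2I) = 1, rank((A - 2I)^2) = 0. The eigenspace has dimension 3 - 1 = 2, so there are 2 Jordan blocks; the rank sequence gives block sizes [2, 1].

Assembling the blocks gives the Jordan form J above.

J = [[2, 1, 0], [0, 2, 0], [0, 0, 2]]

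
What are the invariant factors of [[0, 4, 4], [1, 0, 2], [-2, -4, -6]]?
x + 2, (x + 2)^2

The Jordan structure of A has elementary divisors (x + 2)^2, (x + 2). Arranging the block sizes at each eigenvalue in decreasing order and taking row products gives the invariant factors.

Invariant factors (smallest first, each dividing the next): x + 2, (x + 2)^2.

Check: the last factor (x + 2)^2 is the minimal polynomial, and the product (x + 2)^3 is the characteristic polynomial.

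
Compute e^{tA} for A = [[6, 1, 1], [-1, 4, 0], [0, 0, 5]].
A has Jordan form J = [[5, 1, 0], [0, 5, 1], [0, 0, 5]] with A = PJP^{-1}, so e^{tA} = P e^{tJ} P^{-1}.

For a Jordan block J_k(λ), e^{tJ_k(λ)} = e^{λt} · (I + tN + t^2 N^2/2! + ... + t^{k-1} N^{k-1}/(k-1)!) where N is the nilpotent superdiagonal part.

Assembling the blocks and conjugating back gives the entries of e^{tA} as shown above.

e^{tA} = [[(t + 1)*e^{5*t}, t*e^{5*t}, t*(t + 2)*e^{5*t}/2], [-t*e^{5*t}, (1 - t)*e^{5*t}, -t^2*e^{5*t}/2], [0, 0, e^{5*t}]]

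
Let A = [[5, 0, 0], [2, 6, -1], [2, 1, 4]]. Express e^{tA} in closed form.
A has Jordan form J = [[5, 1, 0], [0, 5, 0], [0, 0, 5]] with A = PJP^{-1}, so e^{tA} = P e^{tJ} P^{-1}.

For a Jordan block J_k(λ), e^{tJ_k(λ)} = e^{λt} · (I + tN + t^2 N^2/2! + ... + t^{k-1} N^{k-1}/(k-1)!) where N is the nilpotent superdiagonal part.

Assembling the blocks and conjugating back gives the entries of e^{tA} as shown above.

e^{tA} = [[e^{5*t}, 0, 0], [2*t*e^{5*t}, (t + 1)*e^{5*t}, -t*e^{5*t}], [2*t*e^{5*t}, t*e^{5*t}, (1 - t)*e^{5*t}]]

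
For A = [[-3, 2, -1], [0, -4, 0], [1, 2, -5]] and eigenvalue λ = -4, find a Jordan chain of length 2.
We seek v_1 ∈ ker((A + 4I)^2) \ ker(A + 4I), then set v_{i+1} = (A + 4I) v_i.

One such chain is v_1 = [[0, 1, 1]]^T, v_2 = [[1, 0, 1]]^T. Check: (A + 4I) v_2 = [[0, 0, 0]]^T = 0.

v_1 = [[0, 1, 1]]^T, v_2 = [[1, 0, 1]]^T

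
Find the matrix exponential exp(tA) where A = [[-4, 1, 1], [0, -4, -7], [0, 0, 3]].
A has Jordan form J = [[-4, 1, 0], [0, -4, 0], [0, 0, 3]] with A = PJP^{-1}, so e^{tA} = P e^{tJ} P^{-1}.

For a Jordan block J_k(λ), e^{tJ_k(λ)} = e^{λt} · (I + tN + t^2 N^2/2! + ... + t^{k-1} N^{k-1}/(k-1)!) where N is the nilpotent superdiagonal part.

Assembling the blocks and conjugating back gives the entries of e^{tA} as shown above.

e^{tA} = [[e^{-4*t}, t*e^{-4*t}, t*e^{-4*t}], [0, e^{-4*t}, (1 - e^{7*t})*e^{-4*t}], [0, 0, e^{3*t}]]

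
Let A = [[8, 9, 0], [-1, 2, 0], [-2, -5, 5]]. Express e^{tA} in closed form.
A has Jordan form J = [[5, 1, 0], [0, 5, 1], [0, 0, 5]] with A = PJP^{-1}, so e^{tA} = P e^{tJ} P^{-1}.

For a Jordan block J_k(λ), e^{tJ_k(λ)} = e^{λt} · (I + tN + t^2 N^2/2! + ... + t^{k-1} N^{k-1}/(k-1)!) where N is the nilpotent superdiagonal part.

Assembling the blocks and conjugating back gives the entries of e^{tA} as shown above.

e^{tA} = [[(3*t + 1)*e^{5*t}, 9*t*e^{5*t}, 0], [-t*e^{5*t}, (1 - 3*t)*e^{5*t}, 0], [t*(-t - 4)*e^{5*t}/2, t*(-3*t - 10)*e^{5*t}/2, e^{5*t}]]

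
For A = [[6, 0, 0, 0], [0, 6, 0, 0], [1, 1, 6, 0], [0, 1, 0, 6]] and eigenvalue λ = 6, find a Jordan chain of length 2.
We seek v_1 ∈ ker((A - 6I)^2) \ ker(A - 6I), then set v_{i+1} = (A - 6I) v_i.

One such chain is v_1 = [[-1, 1, 3, 0]]^T, v_2 = [[0, 0, 0, 1]]^T. Check: (A - 6I) v_2 = [[0, 0, 0, 0]]^T = 0.

v_1 = [[-1, 1, 3, 0]]^T, v_2 = [[0, 0, 0, 1]]^T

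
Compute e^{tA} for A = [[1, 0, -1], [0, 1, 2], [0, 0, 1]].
e^{tA} = [[e^{t}, 0, -t*e^{t}], [0, e^{t}, 2*t*e^{t}], [0, 0, e^{t}]]

A has Jordan form J = [[1, 1, 0], [0, 1, 0], [0, 0, 1]] with A = PJP^{-1}, so e^{tA} = P e^{tJ} P^{-1}.

For a Jordan block J_k(λ), e^{tJ_k(λ)} = e^{λt} · (I + tN + t^2 N^2/2! + ... + t^{k-1} N^{k-1}/(k-1)!) where N is the nilpotent superdiagonal part.

Assembling the blocks and conjugating back gives the entries of e^{tA} as shown above.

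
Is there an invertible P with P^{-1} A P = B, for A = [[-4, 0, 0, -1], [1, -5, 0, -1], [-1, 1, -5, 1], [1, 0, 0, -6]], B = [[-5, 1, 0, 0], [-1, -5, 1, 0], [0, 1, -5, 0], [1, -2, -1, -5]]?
Yes.

Two matrices over a field are similar if and only if they have the same invariant factors.

Both A and B have characteristic polynomial (x + 5)^4 and minimal polynomial (x + 5)^3. Computing further, both have invariant factors x + 5, (x + 5)^3. Hence A and B are similar.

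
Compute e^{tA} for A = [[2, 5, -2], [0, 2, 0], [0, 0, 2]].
e^{tA} = [[e^{2*t}, 5*t*e^{2*t}, -2*t*e^{2*t}], [0, e^{2*t}, 0], [0, 0, e^{2*t}]]

A has Jordan form J = [[2, 1, 0], [0, 2, 0], [0, 0, 2]] with A = PJP^{-1}, so e^{tA} = P e^{tJ} P^{-1}.

For a Jordan block J_k(λ), e^{tJ_k(λ)} = e^{λt} · (I + tN + t^2 N^2/2! + ... + t^{k-1} N^{k-1}/(k-1)!) where N is the nilpotent superdiagonal part.

Assembling the blocks and conjugating back gives the entries of e^{tA} as shown above.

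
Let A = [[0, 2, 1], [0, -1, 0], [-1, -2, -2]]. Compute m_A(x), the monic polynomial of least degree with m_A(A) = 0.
m_A(x) = (x + 1)^2

The characteristic polynomial factors as (x + 1)^3. The minimal polynomial is ∏(x - λ)^{k_λ} where k_λ is the size of the largest Jordan block at λ.

For λ = -1: rank(A + I) = 1, and the largest Jordan block has size 2 (the smallest k with rank((A + I)^k) = rank((A + I)^(k+1))).

So m_A(x) = (x + 1)^2.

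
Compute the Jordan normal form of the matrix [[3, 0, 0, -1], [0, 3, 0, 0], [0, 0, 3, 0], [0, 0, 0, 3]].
The characteristic polynomial is det(xI - A) = (x - 3)^4, so the eigenvalues are 3 (algebraic multiplicity 4).

For λ = 3: rank(A - 3I) = 1, rank((A - 3I)^2) = 0. The eigenspace has dimension 4 - 1 = 3, so there are 3 Jordan blocks; the rank sequence gives block sizes [2, 1, 1].

Assembling the blocks gives the Jordan form J above.

J = [[3, 1, 0, 0], [0, 3, 0, 0], [0, 0, 3, 0], [0, 0, 0, 3]]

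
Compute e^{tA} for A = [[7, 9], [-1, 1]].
e^{tA} = [[(3*t + 1)*e^{4*t}, 9*t*e^{4*t}], [-t*e^{4*t}, (1 - 3*t)*e^{4*t}]]

A has Jordan form J = [[4, 1], [0, 4]] with A = PJP^{-1}, so e^{tA} = P e^{tJ} P^{-1}.

For a Jordan block J_k(λ), e^{tJ_k(λ)} = e^{λt} · (I + tN + t^2 N^2/2! + ... + t^{k-1} N^{k-1}/(k-1)!) where N is the nilpotent superdiagonal part.

Assembling the blocks and conjugating back gives the entries of e^{tA} as shown above.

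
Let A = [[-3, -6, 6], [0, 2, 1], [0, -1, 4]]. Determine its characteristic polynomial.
xI - A = [[x + 3, 6, -6], [0, x - 2, -1], [0, 1, x - 4]].

Expanding det(xI - A) along the first row:
det(xI - A) = + (x + 3)·det([[x - 2, -1], [1, x - 4]]) - (6)·det([[0, -1], [0, x - 4]]) + (-6)·det([[0, x - 2], [0, 1]]).

Evaluating gives χ_A(x) = x^3 - 3x^2 - 9x + 27 = (x - 3)^2(x + 3).

χ_A(x) = (x - 3)^2(x + 3)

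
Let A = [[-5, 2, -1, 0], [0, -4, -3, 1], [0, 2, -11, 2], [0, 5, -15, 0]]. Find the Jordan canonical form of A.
The characteristic polynomial is det(xI - A) = (x + 5)^4, so the eigenvalues are -5 (algebraic multiplicity 4).

For λ = -5: rank(A + 5I) = 2, rank((A + 5I)^2) = 0. The eigenspace has dimension 4 - 2 = 2, so there are 2 Jordan blocks; the rank sequence gives block sizes [2, 2].

Assembling the blocks gives the Jordan form J above.

J = [[-5, 1, 0, 0], [0, -5, 0, 0], [0, 0, -5, 1], [0, 0, 0, -5]]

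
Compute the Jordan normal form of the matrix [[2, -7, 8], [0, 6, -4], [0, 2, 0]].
J = [[2, 1, 0], [0, 2, 0], [0, 0, 4]]

The characteristic polynomial is det(xI - A) = (x - 4)(x - 2)^2, so the eigenvalues are 2 (algebraic multiplicity 2), 4 (algebraic multiplicity 1).

For λ = 2: rank(A - 2I) = 2, rank((A - 2I)^2) = 1. The eigenspace has dimension 3 - 2 = 1, so there is 1 Jordan block; the rank sequence gives block sizes [2].

For λ = 4: algebraic multiplicity 1 gives one 1×1 block.

Assembling the blocks gives the Jordan form J above.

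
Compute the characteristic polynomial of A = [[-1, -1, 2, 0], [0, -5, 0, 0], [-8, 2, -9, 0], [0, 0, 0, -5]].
xI - A = [[x + 1, 1, -2, 0], [0, x + 5, 0, 0], [8, -2, x + 9, 0], [0, 0, 0, x + 5]].

Expanding det(xI - A) along the first row:
det(xI - A) = + (x + 1)·det([[x + 5, 0, 0], [-2, x + 9, 0], [0, 0, x + 5]]) - (1)·det([[0, 0, 0], [8, x + 9, 0], [0, 0, x + 5]]) + (-2)·det([[0, x + 5, 0], [8, -2, 0], [0, 0, x + 5]]) - (0)·det([[0, x + 5, 0], [8, -2, x + 9], [0, 0, 0]]).

Evaluating gives χ_A(x) = x^4 + 20x^3 + 150x^2 + 500x + 625 = (x + 5)^4.

χ_A(x) = (x + 5)^4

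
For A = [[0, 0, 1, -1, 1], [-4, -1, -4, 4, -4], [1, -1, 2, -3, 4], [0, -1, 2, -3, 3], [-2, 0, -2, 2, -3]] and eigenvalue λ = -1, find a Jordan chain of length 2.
We seek v_1 ∈ ker((A + I)^2) \ ker(A + I), then set v_{i+1} = (A + I) v_i.

One such chain is v_1 = [[0, 1, 0, 0, 0]]^T, v_2 = [[0, 0, -1, -1, 0]]^T. Check: (A + I) v_2 = [[0, 0, 0, 0, 0]]^T = 0.

v_1 = [[0, 1, 0, 0, 0]]^T, v_2 = [[0, 0, -1, -1, 0]]^T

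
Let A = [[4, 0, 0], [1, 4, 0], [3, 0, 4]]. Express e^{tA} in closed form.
e^{tA} = [[e^{4*t}, 0, 0], [t*e^{4*t}, e^{4*t}, 0], [3*t*e^{4*t}, 0, e^{4*t}]]

A has Jordan form J = [[4, 1, 0], [0, 4, 0], [0, 0, 4]] with A = PJP^{-1}, so e^{tA} = P e^{tJ} P^{-1}.

For a Jordan block J_k(λ), e^{tJ_k(λ)} = e^{λt} · (I + tN + t^2 N^2/2! + ... + t^{k-1} N^{k-1}/(k-1)!) where N is the nilpotent superdiagonal part.

Assembling the blocks and conjugating back gives the entries of e^{tA} as shown above.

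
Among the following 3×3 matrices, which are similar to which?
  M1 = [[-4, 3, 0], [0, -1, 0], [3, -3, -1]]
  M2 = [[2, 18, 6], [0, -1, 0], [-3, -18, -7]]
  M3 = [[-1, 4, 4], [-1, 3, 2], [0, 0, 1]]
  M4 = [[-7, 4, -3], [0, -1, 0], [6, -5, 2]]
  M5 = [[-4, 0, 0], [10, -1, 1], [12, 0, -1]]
3 classes: {M1, M2}, {M3}, {M4, M5}

Characteristic polynomials: χ_{M1} = (x + 1)^2(x + 4), χ_{M2} = (x + 1)^2(x + 4), χ_{M3} = (x - 1)^3, χ_{M4} = (x + 1)^2(x + 4), χ_{M5} = (x + 1)^2(x + 4).

{M1, M2}: invariant factors x + 1, (x + 1)(x + 4).

{M3}: invariant factors x - 1, (x - 1)^2.

{M4, M5}: invariant factors (x + 1)^2(x + 4).

Matrices are similar if and only if their invariant-factor lists agree; the partition into similarity classes is {M1, M2}, {M3}, {M4, M5}.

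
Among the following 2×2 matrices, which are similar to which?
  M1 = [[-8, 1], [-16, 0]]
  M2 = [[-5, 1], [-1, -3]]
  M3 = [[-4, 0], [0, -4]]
Characteristic polynomials: χ_{M1} = (x + 4)^2, χ_{M2} = (x + 4)^2, χ_{M3} = (x + 4)^2.

{M1, M2}: invariant factors (x + 4)^2.

{M3}: invariant factors x + 4, x + 4.

Matrices are similar if and only if their invariant-factor lists agree; the partition into similarity classes is {M1, M2}, {M3}.

2 classes: {M1, M2}, {M3}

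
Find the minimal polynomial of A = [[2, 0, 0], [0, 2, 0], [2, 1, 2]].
m_A(x) = (x - 2)^2

The characteristic polynomial factors as (x - 2)^3. The minimal polynomial is ∏(x - λ)^{k_λ} where k_λ is the size of the largest Jordan block at λ.

For λ = 2: rank(A - 2I) = 1, and the largest Jordan block has size 2 (the smallest k with rank((A - 2I)^k) = rank((A - 2I)^(k+1))).

So m_A(x) = (x - 2)^2.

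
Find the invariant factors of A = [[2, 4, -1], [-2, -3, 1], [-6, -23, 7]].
(x - 2)^3

The Jordan structure of A has elementary divisors (x - 2)^3. Arranging the block sizes at each eigenvalue in decreasing order and taking row products gives the invariant factors.

Invariant factors (smallest first, each dividing the next): (x - 2)^3.

Check: the last factor (x - 2)^3 is the minimal polynomial, and the product (x - 2)^3 is the characteristic polynomial.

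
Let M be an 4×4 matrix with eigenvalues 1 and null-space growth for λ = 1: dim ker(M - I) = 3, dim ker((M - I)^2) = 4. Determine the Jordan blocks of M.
λ = 1: successive nullity increments [3, 1] count blocks of size ≥ k; block sizes are [2, 1, 1].

Jordan blocks: (1, 2), (1, 1), (1, 1)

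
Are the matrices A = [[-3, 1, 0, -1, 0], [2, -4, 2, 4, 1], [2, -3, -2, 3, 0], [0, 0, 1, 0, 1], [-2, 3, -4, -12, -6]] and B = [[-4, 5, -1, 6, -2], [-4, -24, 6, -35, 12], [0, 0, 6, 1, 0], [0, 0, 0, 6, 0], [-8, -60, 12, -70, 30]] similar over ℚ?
trace(A) = -15 but trace(B) = 14. The trace is a similarity invariant, so A and B are not similar.

No.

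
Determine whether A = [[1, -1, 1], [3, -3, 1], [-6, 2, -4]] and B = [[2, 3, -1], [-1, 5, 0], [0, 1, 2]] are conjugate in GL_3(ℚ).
No.

trace(A) = -6 but trace(B) = 9. The trace is a similarity invariant, so A and B are not similar.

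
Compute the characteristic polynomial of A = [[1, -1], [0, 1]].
χ_A(x) = (x - 1)^2

xI - A = [[x - 1, 1], [0, x - 1]].

Expanding det(xI - A) along the first row:
det(xI - A) = + (x - 1)·det([[x - 1]]) - (1)·det([[0]]).

Evaluating gives χ_A(x) = x^2 - 2x + 1 = (x - 1)^2.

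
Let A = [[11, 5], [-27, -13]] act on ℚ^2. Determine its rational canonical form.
R = [[0, 8], [1, -2]]

The invariant factors of A (the non-unit diagonal entries of the Smith normal form of xI - A over ℚ[x]) are (x - 2)(x + 4), each dividing the next. The characteristic polynomial is their product, (x - 2)(x + 4).

The rational canonical form is the block-diagonal matrix of companion matrices C(f_i):
R = [[0, 8], [1, -2]].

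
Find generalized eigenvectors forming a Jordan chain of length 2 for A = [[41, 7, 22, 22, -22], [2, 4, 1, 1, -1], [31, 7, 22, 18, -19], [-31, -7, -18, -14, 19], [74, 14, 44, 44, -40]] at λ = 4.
v_1 = [[2, -1, 2, -2, 3]]^T, v_2 = [[1, 1, -2, 2, 2]]^T

We seek v_1 ∈ ker((A - 4I)^2) \ ker(A - 4I), then set v_{i+1} = (A - 4I) v_i.

One such chain is v_1 = [[2, -1, 2, -2, 3]]^T, v_2 = [[1, 1, -2, 2, 2]]^T. Check: (A - 4I) v_2 = [[0, 0, 0, 0, 0]]^T = 0.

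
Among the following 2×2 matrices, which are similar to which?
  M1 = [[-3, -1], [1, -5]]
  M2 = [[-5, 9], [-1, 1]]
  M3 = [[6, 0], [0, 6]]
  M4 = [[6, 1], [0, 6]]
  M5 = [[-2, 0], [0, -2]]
Characteristic polynomials: χ_{M1} = (x + 4)^2, χ_{M2} = (x + 2)^2, χ_{M3} = (x - 6)^2, χ_{M4} = (x - 6)^2, χ_{M5} = (x + 2)^2.

{M1}: invariant factors (x + 4)^2.

{M2}: invariant factors (x + 2)^2.

{M3}: invariant factors x - 6, x - 6.

{M4}: invariant factors (x - 6)^2.

{M5}: invariant factors x + 2, x + 2.

Matrices are similar if and only if their invariant-factor lists agree; the partition into similarity classes is {M1}, {M2}, {M3}, {M4}, {M5}.

5 classes: {M1}, {M2}, {M3}, {M4}, {M5}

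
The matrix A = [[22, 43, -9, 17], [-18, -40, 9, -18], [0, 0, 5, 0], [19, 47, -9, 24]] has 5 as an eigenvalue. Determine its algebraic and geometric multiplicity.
algebraic multiplicity 3, geometric multiplicity 2

The characteristic polynomial is (x - 5)^3(x + 4), so the factor x - 5 appears with exponent 3: the algebraic multiplicity is 3.

rank(A - 5I) = 2, so the eigenspace has dimension 4 - 2 = 2: the geometric multiplicity is 2.

Since 2 < 3, A is not diagonalizable.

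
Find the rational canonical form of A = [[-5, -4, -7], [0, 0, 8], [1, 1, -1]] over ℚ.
The invariant factors of A (the non-unit diagonal entries of the Smith normal form of xI - A over ℚ[x]) are (x + 2)(x^2 + 4x - 4), each dividing the next. The characteristic polynomial is their product, (x + 2)(x^2 + 4x - 4).

The rational canonical form is the block-diagonal matrix of companion matrices C(f_i):
R = [[0, 0, 8], [1, 0, -4], [0, 1, -6]].

Note the characteristic polynomial does not split into linear factors over ℚ, so A has no Jordan form over ℚ; the rational canonical form exists over any field.

R = [[0, 0, 8], [1, 0, -4], [0, 1, -6]]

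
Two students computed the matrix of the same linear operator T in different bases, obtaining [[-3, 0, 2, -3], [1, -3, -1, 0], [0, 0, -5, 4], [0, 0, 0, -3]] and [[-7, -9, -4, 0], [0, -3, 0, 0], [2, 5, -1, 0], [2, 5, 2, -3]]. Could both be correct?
No.

Both have characteristic polynomial (x + 3)^3(x + 5), but the minimal polynomial of A is (x + 3)^3(x + 5) while the minimal polynomial of B is (x + 3)^2(x + 5). The minimal polynomial is a similarity invariant, so A and B are not similar.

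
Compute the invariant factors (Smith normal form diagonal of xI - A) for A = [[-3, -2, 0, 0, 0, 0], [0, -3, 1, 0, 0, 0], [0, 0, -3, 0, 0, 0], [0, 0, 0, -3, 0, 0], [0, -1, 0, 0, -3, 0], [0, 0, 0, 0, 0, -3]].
x + 3, x + 3, x + 3, (x + 3)^3

The Jordan structure of A has elementary divisors (x + 3)^3, (x + 3), (x + 3), (x + 3). Arranging the block sizes at each eigenvalue in decreasing order and taking row products gives the invariant factors.

Invariant factors (smallest first, each dividing the next): x + 3, x + 3, x + 3, (x + 3)^3.

Check: the last factor (x + 3)^3 is the minimal polynomial, and the product (x + 3)^6 is the characteristic polynomial.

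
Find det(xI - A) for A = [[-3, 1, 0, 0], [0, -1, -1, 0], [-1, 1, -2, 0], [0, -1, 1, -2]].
xI - A = [[x + 3, -1, 0, 0], [0, x + 1, 1, 0], [1, -1, x + 2, 0], [0, 1, -1, x + 2]].

Expanding det(xI - A) along the first row:
det(xI - A) = + (x + 3)·det([[x + 1, 1, 0], [-1, x + 2, 0], [1, -1, x + 2]]) - (-1)·det([[0, 1, 0], [1, x + 2, 0], [0, -1, x + 2]]) + (0)·det([[0, x + 1, 0], [1, -1, 0], [0, 1, x + 2]]) - (0)·det([[0, x + 1, 1], [1, -1, x + 2], [0, 1, -1]]).

Evaluating gives χ_A(x) = x^4 + 8x^3 + 24x^2 + 32x + 16 = (x + 2)^4.

χ_A(x) = (x + 2)^4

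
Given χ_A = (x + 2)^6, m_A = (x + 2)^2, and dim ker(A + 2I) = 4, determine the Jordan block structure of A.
λ = -2: algebraic multiplicity 6 (exponent in χ_A), largest block size 2 (exponent in m_A), 4 blocks (geometric multiplicity). These force block sizes [2, 2, 1, 1].

Jordan blocks: (-2, 2), (-2, 2), (-2, 1), (-2, 1)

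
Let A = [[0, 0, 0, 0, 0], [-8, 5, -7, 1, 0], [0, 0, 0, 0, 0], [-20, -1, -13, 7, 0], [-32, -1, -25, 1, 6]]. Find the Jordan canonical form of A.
J = [[0, 0, 0, 0, 0], [0, 0, 0, 0, 0], [0, 0, 6, 1, 0], [0, 0, 0, 6, 0], [0, 0, 0, 0, 6]]

The characteristic polynomial is det(xI - A) = x^2(x - 6)^3, so the eigenvalues are 0 (algebraic multiplicity 2), 6 (algebraic multiplicity 3).

For λ = 0: rank(A) = 3. The eigenspace has dimension 5 - 3 = 2, so there are 2 Jordan blocks; the rank sequence gives block sizes [1, 1].

For λ = 6: rank(A - 6I) = 3, rank((A - 6I)^2) = 2. The eigenspace has dimension 5 - 3 = 2, so there are 2 Jordan blocks; the rank sequence gives block sizes [2, 1].

Assembling the blocks gives the Jordan form J above.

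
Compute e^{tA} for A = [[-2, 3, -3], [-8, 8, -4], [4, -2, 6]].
e^{tA} = [[(1 - 6*t)*e^{4*t}, 3*t*e^{4*t}, -3*t*e^{4*t}], [-8*t*e^{4*t}, (4*t + 1)*e^{4*t}, -4*t*e^{4*t}], [4*t*e^{4*t}, -2*t*e^{4*t}, (2*t + 1)*e^{4*t}]]

A has Jordan form J = [[4, 1, 0], [0, 4, 0], [0, 0, 4]] with A = PJP^{-1}, so e^{tA} = P e^{tJ} P^{-1}.

For a Jordan block J_k(λ), e^{tJ_k(λ)} = e^{λt} · (I + tN + t^2 N^2/2! + ... + t^{k-1} N^{k-1}/(k-1)!) where N is the nilpotent superdiagonal part.

Assembling the blocks and conjugating back gives the entries of e^{tA} as shown above.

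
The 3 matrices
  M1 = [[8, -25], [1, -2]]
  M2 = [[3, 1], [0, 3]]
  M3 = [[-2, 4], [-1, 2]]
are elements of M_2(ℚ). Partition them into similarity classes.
Characteristic polynomials: χ_{M1} = (x - 3)^2, χ_{M2} = (x - 3)^2, χ_{M3} = x^2.

{M1, M2}: invariant factors (x - 3)^2.

{M3}: invariant factors x^2.

Matrices are similar if and only if their invariant-factor lists agree; the partition into similarity classes is {M1, M2}, {M3}.

2 classes: {M1, M2}, {M3}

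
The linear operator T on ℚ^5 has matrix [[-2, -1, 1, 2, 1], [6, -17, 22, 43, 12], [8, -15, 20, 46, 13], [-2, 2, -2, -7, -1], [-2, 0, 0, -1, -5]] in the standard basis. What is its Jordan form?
The characteristic polynomial is det(xI - A) = (x - 5)(x + 4)^4, so the eigenvalues are -4 (algebraic multiplicity 4), 5 (algebraic multiplicity 1).

For λ = -4: rank(A + 4I) = 3, rank((A + 4I)^2) = 1. The eigenspace has dimension 5 - 3 = 2, so there are 2 Jordan blocks; the rank sequence gives block sizes [2, 2].

For λ = 5: algebraic multiplicity 1 gives one 1×1 block.

Assembling the blocks gives the Jordan form J above.

J = [[-4, 1, 0, 0, 0], [0, -4, 0, 0, 0], [0, 0, -4, 1, 0], [0, 0, 0, -4, 0], [0, 0, 0, 0, 5]]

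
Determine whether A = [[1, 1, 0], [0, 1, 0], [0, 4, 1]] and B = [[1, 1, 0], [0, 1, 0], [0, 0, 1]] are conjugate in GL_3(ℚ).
Yes.

Two matrices over a field are similar if and only if they have the same invariant factors.

Both A and B have characteristic polynomial (x - 1)^3 and minimal polynomial (x - 1)^2. Computing further, both have invariant factors x - 1, (x - 1)^2. Hence A and B are similar.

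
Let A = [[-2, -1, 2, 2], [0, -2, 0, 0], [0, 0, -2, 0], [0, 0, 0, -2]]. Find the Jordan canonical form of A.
J = [[-2, 1, 0, 0], [0, -2, 0, 0], [0, 0, -2, 0], [0, 0, 0, -2]]

The characteristic polynomial is det(xI - A) = (x + 2)^4, so the eigenvalues are -2 (algebraic multiplicity 4).

For λ = -2: rank(A + 2I) = 1, rank((A + 2I)^2) = 0. The eigenspace has dimension 4 - 1 = 3, so there are 3 Jordan blocks; the rank sequence gives block sizes [2, 1, 1].

Assembling the blocks gives the Jordan form J above.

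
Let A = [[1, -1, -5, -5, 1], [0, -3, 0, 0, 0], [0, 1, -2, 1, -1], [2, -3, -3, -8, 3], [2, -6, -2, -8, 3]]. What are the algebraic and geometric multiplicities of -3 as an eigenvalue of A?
algebraic multiplicity 2, geometric multiplicity 2

The characteristic polynomial is (x + 1)^3(x + 3)^2, so the factor x + 3 appears with exponent 2: the algebraic multiplicity is 2.

rank(A + 3I) = 3, so the eigenspace has dimension 5 - 3 = 2: the geometric multiplicity is 2.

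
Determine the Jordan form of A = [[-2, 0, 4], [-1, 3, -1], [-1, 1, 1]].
J = [[0, 1, 0], [0, 0, 0], [0, 0, 2]]

The characteristic polynomial is det(xI - A) = x^2(x - 2), so the eigenvalues are 0 (algebraic multiplicity 2), 2 (algebraic multiplicity 1).

For λ = 0: rank(A) = 2, rank(A^2) = 1. The eigenspace has dimension 3 - 2 = 1, so there is 1 Jordan block; the rank sequence gives block sizes [2].

For λ = 2: algebraic multiplicity 1 gives one 1×1 block.

Assembling the blocks gives the Jordan form J above.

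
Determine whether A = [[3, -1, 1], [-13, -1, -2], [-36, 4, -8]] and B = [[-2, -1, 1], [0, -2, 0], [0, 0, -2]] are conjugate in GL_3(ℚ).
No.

Both have characteristic polynomial (x + 2)^3, but the minimal polynomial of A is (x + 2)^3 while the minimal polynomial of B is (x + 2)^2. The minimal polynomial is a similarity invariant, so A and B are not similar.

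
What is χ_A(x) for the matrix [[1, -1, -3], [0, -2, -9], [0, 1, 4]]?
xI - A = [[x - 1, 1, 3], [0, x + 2, 9], [0, -1, x - 4]].

Expanding det(xI - A) along the first row:
det(xI - A) = + (x - 1)·det([[x + 2, 9], [-1, x - 4]]) - (1)·det([[0, 9], [0, x - 4]]) + (3)·det([[0, x + 2], [0, -1]]).

Evaluating gives χ_A(x) = x^3 - 3x^2 + 3x - 1 = (x - 1)^3.

χ_A(x) = (x - 1)^3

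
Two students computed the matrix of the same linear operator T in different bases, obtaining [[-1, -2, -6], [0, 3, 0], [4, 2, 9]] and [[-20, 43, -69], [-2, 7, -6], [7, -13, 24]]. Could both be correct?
No.

Both have characteristic polynomial (x - 5)(x - 3)^2, but the minimal polynomial of A is (x - 5)(x - 3) while the minimal polynomial of B is (x - 5)(x - 3)^2. The minimal polynomial is a similarity invariant, so A and B are not similar.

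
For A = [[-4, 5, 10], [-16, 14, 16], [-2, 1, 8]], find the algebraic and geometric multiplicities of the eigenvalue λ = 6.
The characteristic polynomial is (x - 6)^3, so the factor x - 6 appears with exponent 3: the algebraic multiplicity is 3.

rank(A - 6I) = 1, so the eigenspace has dimension 3 - 1 = 2: the geometric multiplicity is 2.

Since 2 < 3, A is not diagonalizable.

algebraic multiplicity 3, geometric multiplicity 2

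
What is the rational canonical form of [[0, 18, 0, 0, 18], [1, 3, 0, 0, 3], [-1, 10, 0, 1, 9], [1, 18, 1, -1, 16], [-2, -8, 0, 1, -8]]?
R = [[0, 0, 0, 0, 18], [1, 0, 0, 0, 39], [0, 1, 0, 0, 20], [0, 0, 1, 0, -6], [0, 0, 0, 1, -6]]

The invariant factors of A (the non-unit diagonal entries of the Smith normal form of xI - A over ℚ[x]) are (x - 2)(x + 1)^2(x + 3)^2, each dividing the next. The characteristic polynomial is their product, (x - 2)(x + 1)^2(x + 3)^2.

The rational canonical form is the block-diagonal matrix of companion matrices C(f_i):
R = [[0, 0, 0, 0, 18], [1, 0, 0, 0, 39], [0, 1, 0, 0, 20], [0, 0, 1, 0, -6], [0, 0, 0, 1, -6]].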